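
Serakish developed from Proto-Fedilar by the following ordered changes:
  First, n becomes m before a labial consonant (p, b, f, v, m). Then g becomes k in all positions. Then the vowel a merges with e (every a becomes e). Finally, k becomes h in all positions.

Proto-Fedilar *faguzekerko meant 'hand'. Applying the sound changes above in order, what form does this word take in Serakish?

fehuzeherho

Serakish: *faguzekerko > fakuzekerko > fekuzekerko > fehuzeherho  (by unconditioned shift, vowel merger, unconditioned shift)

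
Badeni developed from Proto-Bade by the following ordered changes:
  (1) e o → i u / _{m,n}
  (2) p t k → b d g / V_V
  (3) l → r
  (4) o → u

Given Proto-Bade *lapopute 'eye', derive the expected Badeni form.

rabubude

Badeni: *lapopute > labobude > rabobude > rabubude  (by intervocalic voicing, unconditioned shift, vowel merger)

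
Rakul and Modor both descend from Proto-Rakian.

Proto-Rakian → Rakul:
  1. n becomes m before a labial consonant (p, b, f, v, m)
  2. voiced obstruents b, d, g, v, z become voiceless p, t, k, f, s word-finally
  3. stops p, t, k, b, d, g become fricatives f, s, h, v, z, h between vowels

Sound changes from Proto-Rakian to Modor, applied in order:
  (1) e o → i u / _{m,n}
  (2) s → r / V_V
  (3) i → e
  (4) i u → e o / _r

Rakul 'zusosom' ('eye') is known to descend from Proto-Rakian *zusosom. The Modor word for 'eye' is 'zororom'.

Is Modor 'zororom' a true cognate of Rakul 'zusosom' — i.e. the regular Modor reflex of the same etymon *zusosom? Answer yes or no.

no

Derive the expected Modor reflex of *zusosom:
Modor: *zusosom
  zusosom → zusosum   [pre-nasal raising]
  zusosum → zurorum   [rhotacism]
  zurorum (rule 3 does not apply)
  zurorum → zororum   [pre-rhotic lowering]
  giving Modor zororum.
The regular Modor reflex would be 'zororum', but the attested form is 'zororom'. The correspondence is irregular, so they are not cognates (the Modor form has a different source).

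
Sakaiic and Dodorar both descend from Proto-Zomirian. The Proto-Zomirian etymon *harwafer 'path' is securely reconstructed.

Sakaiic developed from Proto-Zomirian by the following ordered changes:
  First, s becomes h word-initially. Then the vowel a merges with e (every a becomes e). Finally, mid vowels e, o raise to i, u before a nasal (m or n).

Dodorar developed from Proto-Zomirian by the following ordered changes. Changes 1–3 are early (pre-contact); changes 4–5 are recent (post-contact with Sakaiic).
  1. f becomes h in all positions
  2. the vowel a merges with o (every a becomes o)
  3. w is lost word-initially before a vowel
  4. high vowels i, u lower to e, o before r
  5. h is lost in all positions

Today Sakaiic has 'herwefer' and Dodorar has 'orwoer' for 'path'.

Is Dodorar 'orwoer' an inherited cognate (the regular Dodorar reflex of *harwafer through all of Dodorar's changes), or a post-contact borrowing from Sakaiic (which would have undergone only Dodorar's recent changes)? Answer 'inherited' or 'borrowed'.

inherited

If inherited, *harwafer would pass through all of Dodorar's changes:
Dodorar: *harwafer > harwaher > horwoher > orwoer  (by unconditioned shift, vowel merger, h-loss)
If borrowed from Sakaiic 'herwefer' after the early changes, it would undergo only the recent ones:
  rule 4 (pre-rhotic lowering): no change (herwefer)
  rule 5 (h-loss): herwefer → erwefer
  ⇒ as a loan: erwefer
Dodorar 'orwoer' matches the inherited outcome exactly, so it is an inherited cognate, not a loan.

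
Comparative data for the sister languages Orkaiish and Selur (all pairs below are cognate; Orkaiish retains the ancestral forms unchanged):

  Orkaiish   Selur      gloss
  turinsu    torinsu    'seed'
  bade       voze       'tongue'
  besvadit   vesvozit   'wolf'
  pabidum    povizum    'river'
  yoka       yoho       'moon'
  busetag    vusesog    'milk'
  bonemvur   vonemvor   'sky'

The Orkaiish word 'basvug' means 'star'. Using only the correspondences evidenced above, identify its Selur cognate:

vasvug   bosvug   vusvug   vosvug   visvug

vosvug

bade ~ voze — Orkaiish b corresponds to Selur v word-initially before a back vowel.
bade ~ voze, besvadit ~ vesvozit — Orkaiish a corresponds to Selur o after a consonant, before a consonant other than r, m, n, p, b, f, v.
Applying these to Orkaiish 'basvug':
  basvug → vasvug   (b→v word-initially before a back vowel)
  vasvug → vosvug   (a→o after a consonant, before a consonant other than r, m, n, p, b, f, v)
So the Selur cognate is 'vosvug'.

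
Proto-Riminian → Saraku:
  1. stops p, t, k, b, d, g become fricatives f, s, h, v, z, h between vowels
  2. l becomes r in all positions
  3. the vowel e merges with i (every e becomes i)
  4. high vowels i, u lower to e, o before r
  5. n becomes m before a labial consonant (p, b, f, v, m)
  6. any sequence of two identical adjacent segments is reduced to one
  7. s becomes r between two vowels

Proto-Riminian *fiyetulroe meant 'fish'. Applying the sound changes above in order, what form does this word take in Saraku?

Saraku: start from *fiyetulroe.
  rule 1 (intervocalic lenition): fiyetulroe → fiyesulroe
  rule 2 (unconditioned shift): fiyesulroe → fiyesurroe
  rule 3 (vowel merger): fiyesurroe → fiyisurroi
  rule 4 (pre-rhotic lowering): fiyisurroi → fiyisorroi
  rule 5: no change — fiyisorroi
  rule 6 (degemination): fiyisorroi → fiyisoroi
  rule 7 (rhotacism): fiyisoroi → fiyiroroi
  ⇒ Saraku fiyiroroi

fiyiroroi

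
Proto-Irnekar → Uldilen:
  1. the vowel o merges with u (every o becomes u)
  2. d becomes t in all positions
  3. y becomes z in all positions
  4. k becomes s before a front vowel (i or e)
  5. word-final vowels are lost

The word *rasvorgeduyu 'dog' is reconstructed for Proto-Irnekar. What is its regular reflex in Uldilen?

Uldilen: *rasvorgeduyu
  rasvorgeduyu → rasvurgeduyu   [vowel merger]
  rasvurgeduyu → rasvurgetuyu   [unconditioned shift]
  rasvurgetuyu → rasvurgetuzu   [unconditioned shift]
  rasvurgetuzu (rule 4 does not apply)
  rasvurgetuzu → rasvurgetuz   [apocope]
  giving Uldilen rasvurgetuz.

rasvurgetuz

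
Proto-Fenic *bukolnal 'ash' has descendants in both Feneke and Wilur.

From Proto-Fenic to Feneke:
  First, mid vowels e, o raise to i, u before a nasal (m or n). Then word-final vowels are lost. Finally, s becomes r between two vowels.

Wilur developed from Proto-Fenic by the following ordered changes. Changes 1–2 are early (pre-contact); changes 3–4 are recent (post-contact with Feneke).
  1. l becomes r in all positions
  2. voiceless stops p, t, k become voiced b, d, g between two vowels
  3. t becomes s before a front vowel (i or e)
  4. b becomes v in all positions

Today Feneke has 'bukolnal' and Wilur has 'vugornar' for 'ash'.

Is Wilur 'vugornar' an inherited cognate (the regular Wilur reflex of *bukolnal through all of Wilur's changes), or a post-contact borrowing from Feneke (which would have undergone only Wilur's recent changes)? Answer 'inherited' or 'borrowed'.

inherited

If inherited, *bukolnal would pass through all of Wilur's changes:
Wilur: *bukolnal > bukornar > bugornar > vugornar  (by unconditioned shift, intervocalic voicing, unconditioned shift)
If borrowed from Feneke 'bukolnal' after the early changes, it would undergo only the recent ones:
  rule 3 (palatalisation): no change (bukolnal)
  rule 4 (unconditioned shift): bukolnal → vukolnal
  ⇒ as a loan: vukolnal
Wilur 'vugornar' matches the inherited outcome exactly, so it is an inherited cognate, not a loan.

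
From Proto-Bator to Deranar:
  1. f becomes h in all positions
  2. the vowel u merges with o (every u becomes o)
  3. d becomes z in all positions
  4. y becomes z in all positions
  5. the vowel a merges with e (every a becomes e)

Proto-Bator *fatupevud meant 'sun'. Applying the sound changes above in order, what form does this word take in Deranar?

Deranar: *fatupevud
  fatupevud → hatupevud   [unconditioned shift]
  hatupevud → hatopevod   [vowel merger]
  hatopevod → hatopevoz   [unconditioned shift]
  hatopevoz (rule 4 does not apply)
  hatopevoz → hetopevoz   [vowel merger]
  giving Deranar hetopevoz.

hetopevoz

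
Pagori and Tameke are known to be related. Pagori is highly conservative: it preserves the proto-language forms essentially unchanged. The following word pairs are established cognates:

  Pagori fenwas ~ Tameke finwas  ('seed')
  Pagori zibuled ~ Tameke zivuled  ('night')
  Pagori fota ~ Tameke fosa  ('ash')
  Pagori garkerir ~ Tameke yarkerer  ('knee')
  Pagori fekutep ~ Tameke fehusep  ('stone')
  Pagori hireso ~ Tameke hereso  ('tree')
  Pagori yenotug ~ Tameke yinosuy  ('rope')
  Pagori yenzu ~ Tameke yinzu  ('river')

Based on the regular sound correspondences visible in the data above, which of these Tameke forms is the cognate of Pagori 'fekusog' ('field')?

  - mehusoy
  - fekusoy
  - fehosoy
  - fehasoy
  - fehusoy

fehusoy

fekutep ~ fehusep — Pagori k corresponds to Tameke h between vowels (before a back vowel).
yenotug ~ yinosuy — Pagori g corresponds to Tameke y word-finally.
Applying these to Pagori 'fekusog':
  fekusog → fehusog   (k→h between vowels (before a back vowel))
  fehusog → fehusoy   (g→y word-finally)
So the Tameke cognate is 'fehusoy'.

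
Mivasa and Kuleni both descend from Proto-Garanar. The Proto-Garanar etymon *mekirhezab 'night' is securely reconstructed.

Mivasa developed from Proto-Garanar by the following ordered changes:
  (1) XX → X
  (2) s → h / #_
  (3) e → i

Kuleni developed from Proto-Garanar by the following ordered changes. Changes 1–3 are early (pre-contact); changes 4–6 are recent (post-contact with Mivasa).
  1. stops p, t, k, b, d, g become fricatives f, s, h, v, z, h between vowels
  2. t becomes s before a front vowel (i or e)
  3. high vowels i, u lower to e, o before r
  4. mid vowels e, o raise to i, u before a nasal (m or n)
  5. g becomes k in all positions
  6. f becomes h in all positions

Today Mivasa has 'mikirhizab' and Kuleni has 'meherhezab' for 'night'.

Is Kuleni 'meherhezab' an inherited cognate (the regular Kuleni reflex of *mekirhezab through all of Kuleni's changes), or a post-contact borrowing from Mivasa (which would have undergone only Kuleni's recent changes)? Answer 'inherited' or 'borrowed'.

inherited

If inherited, *mekirhezab would pass through all of Kuleni's changes:
Kuleni: *mekirhezab > mehirhezab > meherhezab  (by intervocalic lenition, pre-rhotic lowering)
If borrowed from Mivasa 'mikirhizab' after the early changes, it would undergo only the recent ones:
  rule 4 (pre-nasal raising): no change (mikirhizab)
  rule 5 (unconditioned shift): no change (mikirhizab)
  rule 6 (unconditioned shift): no change (mikirhizab)
  ⇒ as a loan: mikirhizab
Kuleni 'meherhezab' matches the inherited outcome exactly, so it is an inherited cognate, not a loan.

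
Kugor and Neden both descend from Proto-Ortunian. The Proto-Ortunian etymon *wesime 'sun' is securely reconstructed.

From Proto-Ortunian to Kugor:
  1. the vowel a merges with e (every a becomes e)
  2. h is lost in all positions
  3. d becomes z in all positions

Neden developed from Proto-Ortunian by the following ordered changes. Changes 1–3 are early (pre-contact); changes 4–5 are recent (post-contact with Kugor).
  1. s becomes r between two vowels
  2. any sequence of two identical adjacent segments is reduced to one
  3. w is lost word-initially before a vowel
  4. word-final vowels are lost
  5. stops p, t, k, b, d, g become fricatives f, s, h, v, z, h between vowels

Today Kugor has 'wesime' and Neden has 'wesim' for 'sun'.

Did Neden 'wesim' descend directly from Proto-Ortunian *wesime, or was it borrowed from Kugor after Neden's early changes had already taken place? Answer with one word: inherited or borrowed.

borrowed

If inherited, *wesime would pass through all of Neden's changes:
Neden: *wesime > werime > erime > erim  (by rhotacism, glide loss, apocope)
If borrowed from Kugor 'wesime' after the early changes, it would undergo only the recent ones:
  rule 4 (apocope): wesime → wesim
  rule 5 (intervocalic lenition): no change (wesim)
  ⇒ as a loan: wesim
Neden 'wesim' matches the loan outcome 'wesim', not the inherited 'erim' — it skipped the early Neden changes, so it was borrowed from Kugor.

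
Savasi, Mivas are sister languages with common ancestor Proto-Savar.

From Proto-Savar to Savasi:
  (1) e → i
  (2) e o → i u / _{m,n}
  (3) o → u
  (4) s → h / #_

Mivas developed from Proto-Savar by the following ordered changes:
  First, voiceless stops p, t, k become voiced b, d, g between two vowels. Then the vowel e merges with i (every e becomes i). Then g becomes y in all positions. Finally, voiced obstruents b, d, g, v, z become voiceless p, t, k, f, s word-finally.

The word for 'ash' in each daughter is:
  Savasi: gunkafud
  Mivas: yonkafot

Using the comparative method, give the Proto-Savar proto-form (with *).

*gonkafod

Position 1: Savasi has g, Mivas has y. Savasi preserves g here (none of its changes turn any other segment into g), so the proto-segment is *g.
Position 7: Savasi has u, Mivas has o. Mivas preserves o here (none of its changes turn any other segment into o), so the proto-segment is *o.
This points to *gonkafod. Verify forward in each daughter:
Savasi: *gonkafod > gunkafod > gunkafud  (by pre-nasal raising, vowel merger)
Mivas: start from *gonkafod.
  rule 1: no change — gonkafod
  rule 2: no change — gonkafod
  rule 3 (unconditioned shift): gonkafod → yonkafod
  rule 4 (final devoicing): yonkafod → yonkafot
  ⇒ Mivas yonkafot
*gonkafod is the unique common source.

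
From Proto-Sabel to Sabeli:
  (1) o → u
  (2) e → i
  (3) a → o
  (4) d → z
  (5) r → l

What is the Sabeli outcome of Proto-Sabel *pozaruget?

Sabeli: *pozaruget
  pozaruget → puzaruget   [vowel merger]
  puzaruget → puzarugit   [vowel merger]
  puzarugit → puzorugit   [vowel merger]
  puzorugit (rule 4 does not apply)
  puzorugit → puzolugit   [unconditioned shift]
  giving Sabeli puzolugit.

puzolugit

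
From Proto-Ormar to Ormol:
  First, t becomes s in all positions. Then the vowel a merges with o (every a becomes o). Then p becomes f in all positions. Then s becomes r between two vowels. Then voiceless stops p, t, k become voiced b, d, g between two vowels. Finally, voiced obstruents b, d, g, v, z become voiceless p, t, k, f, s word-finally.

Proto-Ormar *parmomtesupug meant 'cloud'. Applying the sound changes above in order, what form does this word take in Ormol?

Ormol: start from *parmomtesupug.
  rule 1 (unconditioned shift): parmomtesupug → parmomsesupug
  rule 2 (vowel merger): parmomsesupug → pormomsesupug
  rule 3 (unconditioned shift): pormomsesupug → formomsesufug
  rule 4 (rhotacism): formomsesufug → formomserufug
  rule 5: no change — formomserufug
  rule 6 (final devoicing): formomserufug → formomserufuk
  ⇒ Ormol formomserufuk

formomserufuk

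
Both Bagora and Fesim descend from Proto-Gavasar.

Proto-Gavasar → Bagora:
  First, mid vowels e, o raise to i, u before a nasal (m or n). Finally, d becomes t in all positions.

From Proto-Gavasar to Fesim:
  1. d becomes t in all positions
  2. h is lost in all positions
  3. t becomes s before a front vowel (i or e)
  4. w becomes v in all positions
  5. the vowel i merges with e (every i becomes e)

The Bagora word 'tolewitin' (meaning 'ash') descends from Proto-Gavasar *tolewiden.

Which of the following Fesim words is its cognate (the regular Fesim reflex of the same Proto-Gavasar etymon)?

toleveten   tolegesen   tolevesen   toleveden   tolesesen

Fesim: *tolewiden > tolewiten > tolewisen > tolevisen > tolevesen  (by unconditioned shift, palatalisation, unconditioned shift, vowel merger)
Among the options, 'tolevesen' alone shows every Fesim change applied in order.

tolevesen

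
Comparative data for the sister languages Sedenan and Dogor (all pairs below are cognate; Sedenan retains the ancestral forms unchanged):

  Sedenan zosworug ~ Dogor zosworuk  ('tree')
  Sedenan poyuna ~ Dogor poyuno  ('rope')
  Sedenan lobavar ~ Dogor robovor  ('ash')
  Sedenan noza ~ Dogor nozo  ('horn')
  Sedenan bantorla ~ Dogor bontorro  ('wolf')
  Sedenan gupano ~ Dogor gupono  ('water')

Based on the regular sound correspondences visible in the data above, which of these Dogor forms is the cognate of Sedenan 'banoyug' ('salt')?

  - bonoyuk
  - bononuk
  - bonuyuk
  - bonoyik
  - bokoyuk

bantorla ~ bontorro, gupano ~ gupono — Sedenan a corresponds to Dogor o after a consonant, before a nasal.
zosworug ~ zosworuk — Sedenan g corresponds to Dogor k word-finally.
Applying these to Sedenan 'banoyug':
  banoyug → bonoyug   (a→o after a consonant, before a nasal)
  bonoyug → bonoyuk   (g→k word-finally)
So the Dogor cognate is 'bonoyuk'.

bonoyuk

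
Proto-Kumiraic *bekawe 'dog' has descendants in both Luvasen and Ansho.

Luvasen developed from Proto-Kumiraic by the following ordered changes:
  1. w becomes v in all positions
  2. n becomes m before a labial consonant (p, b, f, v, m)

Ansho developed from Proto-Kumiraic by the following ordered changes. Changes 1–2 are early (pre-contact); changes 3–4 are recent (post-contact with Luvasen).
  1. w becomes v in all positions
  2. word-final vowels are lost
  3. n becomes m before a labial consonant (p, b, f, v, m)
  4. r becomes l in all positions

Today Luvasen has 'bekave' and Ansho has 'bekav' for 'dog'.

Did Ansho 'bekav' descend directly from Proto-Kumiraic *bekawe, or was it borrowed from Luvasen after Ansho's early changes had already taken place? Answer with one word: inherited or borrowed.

If inherited, *bekawe would pass through all of Ansho's changes:
Ansho: *bekawe
  bekawe → bekave   [unconditioned shift]
  bekave → bekav   [apocope]
  bekav (rule 3 does not apply)
  bekav (rule 4 does not apply)
  giving Ansho bekav.
If borrowed from Luvasen 'bekave' after the early changes, it would undergo only the recent ones:
  rule 3 (nasal place assimilation): no change (bekave)
  rule 4 (unconditioned shift): no change (bekave)
  ⇒ as a loan: bekave
Ansho 'bekav' matches the inherited outcome exactly, so it is an inherited cognate, not a loan.

inherited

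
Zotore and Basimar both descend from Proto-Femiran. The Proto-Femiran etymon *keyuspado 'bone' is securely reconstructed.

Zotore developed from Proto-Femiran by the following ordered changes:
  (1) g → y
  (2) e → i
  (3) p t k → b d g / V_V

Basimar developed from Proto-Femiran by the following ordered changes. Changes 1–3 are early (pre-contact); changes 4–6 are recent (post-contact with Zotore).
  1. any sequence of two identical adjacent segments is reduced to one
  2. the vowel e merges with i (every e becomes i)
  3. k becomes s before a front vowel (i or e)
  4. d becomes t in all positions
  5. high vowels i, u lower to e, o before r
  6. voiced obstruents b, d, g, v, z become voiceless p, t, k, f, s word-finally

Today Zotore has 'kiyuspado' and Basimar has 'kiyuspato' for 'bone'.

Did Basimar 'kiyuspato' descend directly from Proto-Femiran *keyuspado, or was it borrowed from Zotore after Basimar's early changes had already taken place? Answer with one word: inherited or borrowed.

If inherited, *keyuspado would pass through all of Basimar's changes:
Basimar: *keyuspado
  keyuspado (rule 1 does not apply)
  keyuspado → kiyuspado   [vowel merger]
  kiyuspado → siyuspado   [palatalisation]
  siyuspado → siyuspato   [unconditioned shift]
  siyuspato (rule 5 does not apply)
  siyuspato (rule 6 does not apply)
  giving Basimar siyuspato.
If borrowed from Zotore 'kiyuspado' after the early changes, it would undergo only the recent ones:
  rule 4 (unconditioned shift): kiyuspado → kiyuspato
  rule 5 (pre-rhotic lowering): no change (kiyuspato)
  rule 6 (final devoicing): no change (kiyuspato)
  ⇒ as a loan: kiyuspato
Basimar 'kiyuspato' matches the loan outcome 'kiyuspato', not the inherited 'siyuspato' — it skipped the early Basimar changes, so it was borrowed from Zotore.

borrowed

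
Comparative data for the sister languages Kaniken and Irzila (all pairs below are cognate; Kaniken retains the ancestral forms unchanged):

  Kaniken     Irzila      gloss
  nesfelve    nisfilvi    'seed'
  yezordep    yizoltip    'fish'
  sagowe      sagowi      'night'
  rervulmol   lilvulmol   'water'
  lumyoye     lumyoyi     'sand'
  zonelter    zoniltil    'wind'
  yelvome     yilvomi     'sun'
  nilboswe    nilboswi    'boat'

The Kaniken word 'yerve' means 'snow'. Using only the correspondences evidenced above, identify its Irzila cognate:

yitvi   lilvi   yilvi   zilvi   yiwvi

yilvi

rervulmol ~ lilvulmol, zonelter ~ zoniltil — Kaniken e corresponds to Irzila i after a consonant, before r.
rervulmol ~ lilvulmol — Kaniken r corresponds to Irzila l after a vowel, before a labial obstruent.
nesfelve ~ nisfilvi, sagowe ~ sagowi — Kaniken e corresponds to Irzila i word-finally.
Applying these to Kaniken 'yerve':
  yerve → yirve   (e→i after a consonant, before r)
  yirve → yilve   (r→l after a vowel, before a labial obstruent)
  yilve → yilvi   (e→i word-finally)
So the Irzila cognate is 'yilvi'.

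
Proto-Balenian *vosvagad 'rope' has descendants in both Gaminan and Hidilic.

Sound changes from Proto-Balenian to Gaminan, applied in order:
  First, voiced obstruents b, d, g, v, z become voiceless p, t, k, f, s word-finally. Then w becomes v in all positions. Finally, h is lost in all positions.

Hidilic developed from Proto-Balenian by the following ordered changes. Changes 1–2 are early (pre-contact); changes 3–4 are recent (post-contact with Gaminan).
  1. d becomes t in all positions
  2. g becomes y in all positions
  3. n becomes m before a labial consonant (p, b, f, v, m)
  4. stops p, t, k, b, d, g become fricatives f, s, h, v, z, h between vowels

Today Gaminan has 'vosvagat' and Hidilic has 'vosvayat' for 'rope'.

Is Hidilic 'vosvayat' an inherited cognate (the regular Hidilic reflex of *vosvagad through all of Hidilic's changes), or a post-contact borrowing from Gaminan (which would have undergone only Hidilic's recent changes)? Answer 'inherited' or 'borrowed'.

inherited

If inherited, *vosvagad would pass through all of Hidilic's changes:
Hidilic: *vosvagad > vosvagat > vosvayat  (by unconditioned shift, unconditioned shift)
If borrowed from Gaminan 'vosvagat' after the early changes, it would undergo only the recent ones:
  rule 3 (nasal place assimilation): no change (vosvagat)
  rule 4 (intervocalic lenition): vosvagat → vosvahat
  ⇒ as a loan: vosvahat
Hidilic 'vosvayat' matches the inherited outcome exactly, so it is an inherited cognate, not a loan.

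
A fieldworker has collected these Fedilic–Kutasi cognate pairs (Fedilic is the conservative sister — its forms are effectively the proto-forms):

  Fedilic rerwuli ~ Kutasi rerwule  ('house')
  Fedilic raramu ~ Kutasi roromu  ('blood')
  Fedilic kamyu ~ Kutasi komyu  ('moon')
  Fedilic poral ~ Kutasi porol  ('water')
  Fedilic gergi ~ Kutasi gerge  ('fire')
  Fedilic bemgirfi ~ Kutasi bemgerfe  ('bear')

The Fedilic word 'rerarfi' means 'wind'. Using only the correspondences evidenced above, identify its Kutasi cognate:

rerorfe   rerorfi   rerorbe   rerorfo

raramu ~ roromu — Fedilic a corresponds to Kutasi o after a consonant, before r.
rerwuli ~ rerwule, gergi ~ gerge — Fedilic i corresponds to Kutasi e word-finally.
Applying these to Fedilic 'rerarfi':
  rerarfi → rerorfi   (a→o after a consonant, before r)
  rerorfi → rerorfe   (i→e word-finally)
So the Kutasi cognate is 'rerorfe'.

rerorfe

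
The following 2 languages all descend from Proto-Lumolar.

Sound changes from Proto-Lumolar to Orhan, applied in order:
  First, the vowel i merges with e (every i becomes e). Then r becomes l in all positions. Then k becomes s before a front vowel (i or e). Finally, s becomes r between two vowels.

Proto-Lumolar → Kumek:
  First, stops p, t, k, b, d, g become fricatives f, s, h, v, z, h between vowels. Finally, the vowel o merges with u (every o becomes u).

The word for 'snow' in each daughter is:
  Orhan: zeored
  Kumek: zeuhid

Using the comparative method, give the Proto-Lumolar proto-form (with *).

*zeokid

Position 3: Orhan has o, Kumek has u. Orhan preserves o here (none of its changes turn any other segment into o), so the proto-segment is *o.
Position 4: Orhan has r, Kumek has h. Taking the neighbouring segments as reconstructed: Orhan r could go back to *k or *s; Kumek h could go back to *k or *g or *h — the one source consistent with every daughter is *k.
Position 5: Orhan has e, Kumek has i. Kumek preserves i here (none of its changes turn any other segment into i), so the proto-segment is *i.
Continuing position by position gives *zeokid; check it forward:
Orhan: start from *zeokid.
  rule 1 (vowel merger): zeokid → zeoked
  rule 2: no change — zeoked
  rule 3 (palatalisation): zeoked → zeosed
  rule 4 (rhotacism): zeosed → zeored
  ⇒ Orhan zeored
Kumek: start from *zeokid.
  rule 1 (intervocalic lenition): zeokid → zeohid
  rule 2 (vowel merger): zeohid → zeuhid
  ⇒ Kumek zeuhid
*zeokid is the unique common source.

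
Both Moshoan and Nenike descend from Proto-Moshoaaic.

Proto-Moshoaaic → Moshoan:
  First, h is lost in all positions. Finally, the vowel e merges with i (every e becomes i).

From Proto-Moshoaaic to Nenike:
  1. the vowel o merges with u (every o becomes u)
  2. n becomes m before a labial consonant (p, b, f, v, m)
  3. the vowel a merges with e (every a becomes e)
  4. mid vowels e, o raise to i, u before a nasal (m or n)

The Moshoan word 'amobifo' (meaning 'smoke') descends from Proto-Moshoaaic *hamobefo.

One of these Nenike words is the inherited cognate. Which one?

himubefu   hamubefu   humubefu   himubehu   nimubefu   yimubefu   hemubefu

himubefu

Nenike: *hamobefo
  hamobefo → hamubefu   [vowel merger]
  hamubefu (rule 2 does not apply)
  hamubefu → hemubefu   [vowel merger]
  hemubefu → himubefu   [pre-nasal raising]
  giving Nenike himubefu.
Among the options, 'himubefu' alone shows every Nenike change applied in order.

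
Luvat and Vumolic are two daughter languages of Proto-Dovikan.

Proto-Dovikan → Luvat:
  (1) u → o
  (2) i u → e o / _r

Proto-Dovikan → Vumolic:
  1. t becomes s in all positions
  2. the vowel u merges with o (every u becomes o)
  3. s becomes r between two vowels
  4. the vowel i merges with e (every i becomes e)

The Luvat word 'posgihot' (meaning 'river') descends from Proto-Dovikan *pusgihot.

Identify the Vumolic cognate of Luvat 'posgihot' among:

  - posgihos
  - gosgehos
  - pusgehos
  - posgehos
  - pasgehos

posgehos

Vumolic: start from *pusgihot.
  rule 1 (unconditioned shift): pusgihot → pusgihos
  rule 2 (vowel merger): pusgihos → posgihos
  rule 3: no change — posgihos
  rule 4 (vowel merger): posgihos → posgehos
  ⇒ Vumolic posgehos
Among the options, 'posgehos' alone shows every Vumolic change applied in order.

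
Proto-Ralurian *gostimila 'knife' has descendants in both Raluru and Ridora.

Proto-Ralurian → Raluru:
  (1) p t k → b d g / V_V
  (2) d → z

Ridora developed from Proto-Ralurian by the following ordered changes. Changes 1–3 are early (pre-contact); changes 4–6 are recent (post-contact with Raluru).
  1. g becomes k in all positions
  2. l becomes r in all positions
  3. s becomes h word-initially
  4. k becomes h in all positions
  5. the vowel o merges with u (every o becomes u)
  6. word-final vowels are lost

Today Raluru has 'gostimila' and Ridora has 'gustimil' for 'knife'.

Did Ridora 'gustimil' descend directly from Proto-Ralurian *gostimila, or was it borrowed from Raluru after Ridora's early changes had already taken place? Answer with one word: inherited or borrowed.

borrowed

If inherited, *gostimila would pass through all of Ridora's changes:
Ridora: start from *gostimila.
  rule 1 (unconditioned shift): gostimila → kostimila
  rule 2 (unconditioned shift): kostimila → kostimira
  rule 3: no change — kostimira
  rule 4 (unconditioned shift): kostimira → hostimira
  rule 5 (vowel merger): hostimira → hustimira
  rule 6 (apocope): hustimira → hustimir
  ⇒ Ridora hustimir
If borrowed from Raluru 'gostimila' after the early changes, it would undergo only the recent ones:
  rule 4 (unconditioned shift): no change (gostimila)
  rule 5 (vowel merger): gostimila → gustimila
  rule 6 (apocope): gustimila → gustimil
  ⇒ as a loan: gustimil
Ridora 'gustimil' matches the loan outcome 'gustimil', not the inherited 'hustimir' — it skipped the early Ridora changes, so it was borrowed from Raluru.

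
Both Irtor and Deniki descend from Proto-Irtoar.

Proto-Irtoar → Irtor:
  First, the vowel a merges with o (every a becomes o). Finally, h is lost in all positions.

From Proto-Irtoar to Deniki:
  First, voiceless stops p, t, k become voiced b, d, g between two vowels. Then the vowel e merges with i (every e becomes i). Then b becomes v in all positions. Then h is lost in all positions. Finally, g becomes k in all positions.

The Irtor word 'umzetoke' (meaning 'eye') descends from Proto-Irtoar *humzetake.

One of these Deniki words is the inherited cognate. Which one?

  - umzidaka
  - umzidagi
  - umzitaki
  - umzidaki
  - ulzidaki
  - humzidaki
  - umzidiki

umzidaki

Deniki: *humzetake > humzedage > humzidagi > umzidagi > umzidaki  (by intervocalic voicing, vowel merger, h-loss, unconditioned shift)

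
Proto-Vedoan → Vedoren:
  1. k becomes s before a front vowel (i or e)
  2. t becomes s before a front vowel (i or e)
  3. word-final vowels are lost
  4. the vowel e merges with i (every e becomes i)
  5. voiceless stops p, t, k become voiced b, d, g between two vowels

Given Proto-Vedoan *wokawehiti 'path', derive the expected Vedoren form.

wogawihis

Vedoren: *wokawehiti > wokawehisi > wokawehis > wokawihis > wogawihis  (by palatalisation, apocope, vowel merger, intervocalic voicing)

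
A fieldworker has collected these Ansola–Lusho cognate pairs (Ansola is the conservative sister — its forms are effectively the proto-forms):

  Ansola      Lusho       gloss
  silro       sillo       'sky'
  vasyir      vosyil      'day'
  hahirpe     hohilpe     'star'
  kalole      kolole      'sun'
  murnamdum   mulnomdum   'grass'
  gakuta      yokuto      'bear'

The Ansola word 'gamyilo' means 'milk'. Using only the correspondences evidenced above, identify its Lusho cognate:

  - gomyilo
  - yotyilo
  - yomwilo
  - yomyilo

gakuta ~ yokuto — Ansola g corresponds to Lusho y word-initially before a back vowel.
murnamdum ~ mulnomdum — Ansola a corresponds to Lusho o after a consonant, before a nasal.
Applying these to Ansola 'gamyilo':
  gamyilo → yamyilo   (g→y word-initially before a back vowel)
  yamyilo → yomyilo   (a→o after a consonant, before a nasal)
So the Lusho cognate is 'yomyilo'.

yomyilo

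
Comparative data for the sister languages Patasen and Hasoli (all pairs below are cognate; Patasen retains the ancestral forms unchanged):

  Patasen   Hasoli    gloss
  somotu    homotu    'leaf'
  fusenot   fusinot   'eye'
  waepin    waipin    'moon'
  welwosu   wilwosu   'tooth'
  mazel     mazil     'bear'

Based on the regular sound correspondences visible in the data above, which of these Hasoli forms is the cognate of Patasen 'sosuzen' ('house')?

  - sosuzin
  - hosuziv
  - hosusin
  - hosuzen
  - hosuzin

somotu ~ homotu — Patasen s corresponds to Hasoli h word-initially before a back vowel.
fusenot ~ fusinot — Patasen e corresponds to Hasoli i after a consonant, before a nasal.
Applying these to Patasen 'sosuzen':
  sosuzen → hosuzen   (s→h word-initially before a back vowel)
  hosuzen → hosuzin   (e→i after a consonant, before a nasal)
So the Hasoli cognate is 'hosuzin'.

hosuzin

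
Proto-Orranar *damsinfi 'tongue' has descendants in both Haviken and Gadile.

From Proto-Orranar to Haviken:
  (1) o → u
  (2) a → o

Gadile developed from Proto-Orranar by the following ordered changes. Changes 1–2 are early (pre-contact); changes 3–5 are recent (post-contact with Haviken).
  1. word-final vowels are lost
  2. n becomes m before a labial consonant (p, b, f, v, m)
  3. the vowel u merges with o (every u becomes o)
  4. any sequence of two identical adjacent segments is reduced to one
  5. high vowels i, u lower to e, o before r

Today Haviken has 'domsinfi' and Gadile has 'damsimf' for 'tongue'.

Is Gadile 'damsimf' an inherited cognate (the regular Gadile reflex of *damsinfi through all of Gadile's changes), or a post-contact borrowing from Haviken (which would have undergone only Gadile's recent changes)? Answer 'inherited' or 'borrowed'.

inherited

If inherited, *damsinfi would pass through all of Gadile's changes:
Gadile: start from *damsinfi.
  rule 1 (apocope): damsinfi → damsinf
  rule 2 (nasal place assimilation): damsinf → damsimf
  rule 3: no change — damsimf
  rule 4: no change — damsimf
  rule 5: no change — damsimf
  ⇒ Gadile damsimf
If borrowed from Haviken 'domsinfi' after the early changes, it would undergo only the recent ones:
  rule 3 (vowel merger): no change (domsinfi)
  rule 4 (degemination): no change (domsinfi)
  rule 5 (pre-rhotic lowering): no change (domsinfi)
  ⇒ as a loan: domsinfi
Gadile 'damsimf' matches the inherited outcome exactly, so it is an inherited cognate, not a loan.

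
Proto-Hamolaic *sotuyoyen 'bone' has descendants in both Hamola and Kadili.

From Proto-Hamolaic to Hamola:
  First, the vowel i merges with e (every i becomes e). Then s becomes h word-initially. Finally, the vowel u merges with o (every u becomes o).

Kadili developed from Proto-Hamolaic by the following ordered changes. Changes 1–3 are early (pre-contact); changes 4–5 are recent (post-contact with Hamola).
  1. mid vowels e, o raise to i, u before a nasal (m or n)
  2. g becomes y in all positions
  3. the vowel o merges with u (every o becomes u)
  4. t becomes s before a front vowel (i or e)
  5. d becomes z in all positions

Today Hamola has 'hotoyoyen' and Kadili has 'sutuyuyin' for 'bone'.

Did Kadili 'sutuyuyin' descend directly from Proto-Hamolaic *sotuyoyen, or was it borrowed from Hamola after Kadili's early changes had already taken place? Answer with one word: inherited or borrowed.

If inherited, *sotuyoyen would pass through all of Kadili's changes:
Kadili: *sotuyoyen > sotuyoyin > sutuyuyin  (by pre-nasal raising, vowel merger)
If borrowed from Hamola 'hotoyoyen' after the early changes, it would undergo only the recent ones:
  rule 4 (palatalisation): no change (hotoyoyen)
  rule 5 (unconditioned shift): no change (hotoyoyen)
  ⇒ as a loan: hotoyoyen
Kadili 'sutuyuyin' matches the inherited outcome exactly, so it is an inherited cognate, not a loan.

inherited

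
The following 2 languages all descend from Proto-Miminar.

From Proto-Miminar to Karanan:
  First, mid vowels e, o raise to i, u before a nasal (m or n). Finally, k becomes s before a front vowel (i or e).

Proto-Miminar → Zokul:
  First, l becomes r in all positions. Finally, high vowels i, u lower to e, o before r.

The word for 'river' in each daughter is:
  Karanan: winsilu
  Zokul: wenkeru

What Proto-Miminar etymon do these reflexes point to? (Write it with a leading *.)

*wenkilu

Position 5: Karanan has i, Zokul has e. Taking the neighbouring segments as reconstructed: Karanan i can only go back to *i; Zokul e could go back to *e or *i — the one source consistent with every daughter is *i.
Position 6: Karanan has l, Zokul has r. Karanan preserves l here (none of its changes turn any other segment into l), so the proto-segment is *l.
Verify the candidate proto-form against each daughter:
Karanan: *wenkilu > winkilu > winsilu  (by pre-nasal raising, palatalisation)
Zokul: start from *wenkilu.
  rule 1 (unconditioned shift): wenkilu → wenkiru
  rule 2 (pre-rhotic lowering): wenkiru → wenkeru
  ⇒ Zokul wenkeru
No other proto-form is consistent with every reflex, so the reconstruction is *wenkilu.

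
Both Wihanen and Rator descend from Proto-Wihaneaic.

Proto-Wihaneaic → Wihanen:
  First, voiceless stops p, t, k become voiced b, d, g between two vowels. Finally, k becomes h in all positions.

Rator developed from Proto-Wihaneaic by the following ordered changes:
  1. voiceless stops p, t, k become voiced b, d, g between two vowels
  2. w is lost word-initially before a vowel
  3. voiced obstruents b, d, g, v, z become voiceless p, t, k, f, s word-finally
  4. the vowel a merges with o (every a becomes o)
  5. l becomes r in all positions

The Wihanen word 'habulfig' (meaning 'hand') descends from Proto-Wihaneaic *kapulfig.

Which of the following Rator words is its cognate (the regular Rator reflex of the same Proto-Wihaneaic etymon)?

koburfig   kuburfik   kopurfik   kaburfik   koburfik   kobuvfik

Rator: start from *kapulfig.
  rule 1 (intervocalic voicing): kapulfig → kabulfig
  rule 2: no change — kabulfig
  rule 3 (final devoicing): kabulfig → kabulfik
  rule 4 (vowel merger): kabulfik → kobulfik
  rule 5 (unconditioned shift): kobulfik → koburfik
  ⇒ Rator koburfik
Among the options, 'koburfik' alone shows every Rator change applied in order.

koburfik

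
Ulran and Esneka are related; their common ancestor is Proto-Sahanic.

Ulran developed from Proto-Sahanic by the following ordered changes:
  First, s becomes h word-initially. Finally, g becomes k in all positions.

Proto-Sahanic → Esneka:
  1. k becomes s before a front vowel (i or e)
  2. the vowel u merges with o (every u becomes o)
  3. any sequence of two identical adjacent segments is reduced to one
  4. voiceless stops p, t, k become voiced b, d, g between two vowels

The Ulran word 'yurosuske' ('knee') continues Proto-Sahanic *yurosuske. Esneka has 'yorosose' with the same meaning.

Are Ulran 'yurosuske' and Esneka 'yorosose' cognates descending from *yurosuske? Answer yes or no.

yes

Derive the expected Esneka reflex of *yurosuske:
Esneka: *yurosuske
  yurosuske → yurosusse   [palatalisation]
  yurosusse → yorososse   [vowel merger]
  yorososse → yorosose   [degemination]
  yorosose (rule 4 does not apply)
  giving Esneka yorosose.
Esneka 'yorosose' matches the regular reflex exactly, so the pair is cognate.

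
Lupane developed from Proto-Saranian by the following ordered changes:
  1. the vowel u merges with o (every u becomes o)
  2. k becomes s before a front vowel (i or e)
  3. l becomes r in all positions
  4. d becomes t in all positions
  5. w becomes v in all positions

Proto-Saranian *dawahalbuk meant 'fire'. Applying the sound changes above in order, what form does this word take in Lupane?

tavaharbok

Lupane: *dawahalbuk > dawahalbok > dawaharbok > tawaharbok > tavaharbok  (by vowel merger, unconditioned shift, unconditioned shift, unconditioned shift)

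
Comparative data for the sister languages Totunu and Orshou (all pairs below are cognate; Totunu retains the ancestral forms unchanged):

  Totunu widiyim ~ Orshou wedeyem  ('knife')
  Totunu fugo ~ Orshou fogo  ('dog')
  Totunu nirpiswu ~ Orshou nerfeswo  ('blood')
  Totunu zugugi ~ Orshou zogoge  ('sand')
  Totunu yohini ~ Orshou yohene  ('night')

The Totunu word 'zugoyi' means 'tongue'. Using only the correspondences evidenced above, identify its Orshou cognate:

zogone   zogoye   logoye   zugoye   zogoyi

fugo ~ fogo, zugugi ~ zogoge — Totunu u corresponds to Orshou o after a consonant, before a consonant other than r, m, n, p, b, f, v.
zugugi ~ zogoge, yohini ~ yohene — Totunu i corresponds to Orshou e word-finally.
Applying these to Totunu 'zugoyi':
  zugoyi → zogoyi   (u→o after a consonant, before a consonant other than r, m, n, p, b, f, v)
  zogoyi → zogoye   (i→e word-finally)
So the Orshou cognate is 'zogoye'.

zogoye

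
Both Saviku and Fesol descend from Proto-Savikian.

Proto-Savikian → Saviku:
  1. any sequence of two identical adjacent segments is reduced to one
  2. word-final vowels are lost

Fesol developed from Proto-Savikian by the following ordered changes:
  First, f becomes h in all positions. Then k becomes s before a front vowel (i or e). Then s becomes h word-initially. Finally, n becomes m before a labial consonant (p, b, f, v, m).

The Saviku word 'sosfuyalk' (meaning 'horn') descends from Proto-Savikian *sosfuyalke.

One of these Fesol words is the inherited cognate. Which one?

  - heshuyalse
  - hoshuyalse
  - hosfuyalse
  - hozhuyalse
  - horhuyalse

hoshuyalse

Fesol: start from *sosfuyalke.
  rule 1 (unconditioned shift): sosfuyalke → soshuyalke
  rule 2 (palatalisation): soshuyalke → soshuyalse
  rule 3 (debuccalisation): soshuyalse → hoshuyalse
  rule 4: no change — hoshuyalse
  ⇒ Fesol hoshuyalse
The other candidates each miss or misapply at least one Fesol change.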